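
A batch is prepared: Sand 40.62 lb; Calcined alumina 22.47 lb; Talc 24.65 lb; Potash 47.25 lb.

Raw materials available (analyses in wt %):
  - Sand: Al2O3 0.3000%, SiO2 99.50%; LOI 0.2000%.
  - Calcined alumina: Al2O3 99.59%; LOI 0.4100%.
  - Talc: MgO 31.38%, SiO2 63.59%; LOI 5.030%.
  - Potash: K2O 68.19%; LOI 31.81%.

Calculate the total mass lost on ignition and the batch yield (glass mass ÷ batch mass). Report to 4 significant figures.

Intermediates are shown, with 4-significant-digit rounding, when written out; each numeric step maintains full precision at all times — a single rounding produces every reported result. The derived quantities, which include the yield, ignition loss, the four compositions, glass mass, the totals, are carried in full precision, exactly as printed in the problem or the answer, from the weighed amounts on 118.5 lb of glass.
LOI of each material in turn:
  Sand: 40.62 × 0.002000 = 0.08124 lb
  Calcined alumina: 22.47 × 0.004100 = 0.09213 lb
  Talc: 24.65 × 0.05030 = 1.240 lb
  Potash: 47.25 × 0.3181 = 15.03 lb
Total LOI = 16.44 lb
Glass = batch − LOI = 135.0 − 16.44 = 118.5 lb

LOI loss = 16.44 lb; glass = 118.5 lb; yield = 87.82%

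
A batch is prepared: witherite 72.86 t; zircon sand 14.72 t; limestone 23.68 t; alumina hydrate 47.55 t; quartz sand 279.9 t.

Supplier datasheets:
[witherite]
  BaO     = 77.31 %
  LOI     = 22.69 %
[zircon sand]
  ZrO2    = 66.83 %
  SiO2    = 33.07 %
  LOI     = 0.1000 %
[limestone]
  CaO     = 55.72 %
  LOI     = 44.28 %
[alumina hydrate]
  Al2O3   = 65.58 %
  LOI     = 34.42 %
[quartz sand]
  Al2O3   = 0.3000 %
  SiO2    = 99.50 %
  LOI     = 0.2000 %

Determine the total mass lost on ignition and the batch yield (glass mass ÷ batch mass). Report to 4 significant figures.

Mid-chain values are shown (rounded to 4 significant figures) in the working; each numeric step keeps full precision at each step; each reported figure receives exactly one rounding — all derived quantities are rebuilt using the weight values per 394.8 t of glass at exact precision (net glass mass, the totals, LOI, five oxide percentages, yield), precisely as stated by problem or answer.
Loss on ignition, line by line:
  witherite: 72.86 × 0.2269 = 16.53 t
  zircon sand: 14.72 × 0.001000 = 0.01472 t
  limestone: 23.68 × 0.4428 = 10.49 t
  alumina hydrate: 47.55 × 0.3442 = 16.37 t
  quartz sand: 279.9 × 0.002000 = 0.5598 t
Total LOI = 43.96 t
Glass = batch − LOI = 438.7 − 43.96 = 394.8 t

LOI loss = 43.96 t; glass = 394.8 t; yield = 89.98%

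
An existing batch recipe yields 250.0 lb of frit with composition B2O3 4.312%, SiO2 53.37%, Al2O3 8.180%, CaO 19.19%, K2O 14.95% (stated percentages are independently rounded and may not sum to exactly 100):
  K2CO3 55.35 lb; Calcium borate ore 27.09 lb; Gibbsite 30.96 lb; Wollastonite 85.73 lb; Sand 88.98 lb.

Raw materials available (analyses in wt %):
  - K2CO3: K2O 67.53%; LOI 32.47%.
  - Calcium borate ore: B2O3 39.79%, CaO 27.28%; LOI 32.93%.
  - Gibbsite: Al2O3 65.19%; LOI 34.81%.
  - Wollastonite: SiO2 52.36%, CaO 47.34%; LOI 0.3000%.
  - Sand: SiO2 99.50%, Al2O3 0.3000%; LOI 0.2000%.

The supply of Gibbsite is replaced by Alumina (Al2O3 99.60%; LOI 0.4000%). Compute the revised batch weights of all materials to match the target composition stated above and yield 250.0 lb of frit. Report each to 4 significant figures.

The working math holds full float precision throughout; intermediates are printed, rounded to 4 significant digits, between the steps; a single rounding produces every reported figure. Derived quantities (five oxide percentages, the totals, glass mass, LOI, the yield) are re-derived at exact precision from the weighed amounts at 250.0 lb of glass, as they appear in the problem or answer text.
Oxide mass targets, per 250.0 lb frit:
  B2O3: 4.312% × 250.0 = 10.78 lb
  SiO2: 53.37% × 250.0 = 133.4 lb
  Al2O3: 8.180% × 250.0 = 20.45 lb
  CaO: 19.19% × 250.0 = 47.98 lb
  K2O: 14.95% × 250.0 = 37.38 lb
Mass-balance tally per oxide applying the batch weights above, at the basis given (summed amounts equal target values within answer rounding):
  B2O3: 27.09·0.3979 = 10.78 lb (target 10.78 lb)
  SiO2: 85.73·0.5236 + 88.98·0.9950 = 133.4 lb (target 133.4 lb)
  Al2O3: 20.26·0.9960 + 88.98·0.003000 = 20.45 lb (target 20.45 lb)
  CaO: 27.09·0.2728 + 85.73·0.4734 = 47.97 lb (target 47.98 lb)
  K2O: 55.35·0.6753 = 37.38 lb (target 37.38 lb)
Glass-mass closure: the batch minus its LOI: 250.0 lb (targets for the oxides total 250.0 lb; against the stated basis, 250.0 lb — rounding explains the deltas).
Adding the batch up: Σ batch = 277.4 lb; ignition loss, Σ(batch × LOI) = 27.41 lb; as yield: glass ÷ batch → 90.12%.

Revised batch per 250.0 lb frit:
  K2CO3: 55.35 lb
  Calcium borate ore: 27.09 lb
  Alumina: 20.26 lb
  Wollastonite: 85.73 lb
  Sand: 88.98 lb
Total batch = 277.4 lb; LOI loss = 27.41 lb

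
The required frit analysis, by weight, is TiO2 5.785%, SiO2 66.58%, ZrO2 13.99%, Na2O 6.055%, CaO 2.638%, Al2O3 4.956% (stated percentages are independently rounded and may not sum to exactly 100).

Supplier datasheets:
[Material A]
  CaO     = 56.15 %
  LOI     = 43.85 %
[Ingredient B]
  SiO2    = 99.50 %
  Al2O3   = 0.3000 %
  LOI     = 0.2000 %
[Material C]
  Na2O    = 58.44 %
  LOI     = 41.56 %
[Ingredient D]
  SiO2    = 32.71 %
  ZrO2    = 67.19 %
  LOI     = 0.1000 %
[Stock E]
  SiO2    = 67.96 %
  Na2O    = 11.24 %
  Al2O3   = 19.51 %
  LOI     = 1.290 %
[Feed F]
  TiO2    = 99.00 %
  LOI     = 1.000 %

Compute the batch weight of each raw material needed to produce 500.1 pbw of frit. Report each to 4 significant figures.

Mid-chain values are printed rounded off to 4 significant digits alongside each step. Every computation runs at exact precision throughout. Every reported figure undergoes a single rounding; derived quantities, which include LOI, six oxide percentages, yield, totals, net glass mass, are re-derived in exact precision, precisely as stated by the problem or the answer, starting from the weights at 500.1 pbw of glass.
Per-oxide target masses for 500.1 pbw frit:
  TiO2: 5.785% × 500.1 = 28.93 pbw
  SiO2: 66.58% × 500.1 = 333.0 pbw
  ZrO2: 13.99% × 500.1 = 69.96 pbw
  Na2O: 6.055% × 500.1 = 30.28 pbw
  CaO: 2.638% × 500.1 = 13.19 pbw
  Al2O3: 4.956% × 500.1 = 24.78 pbw
Mass-balance tally per oxide applying the batch weights above, on the stated basis (delivered sums recover each target once rounding is allowed for):
  TiO2: 29.22·0.9900 = 28.93 pbw (target 28.93 pbw)
  SiO2: 215.9·0.9950 + 104.1·0.3271 + 123.7·0.6796 = 332.9 pbw (target 333.0 pbw)
  ZrO2: 104.1·0.6719 = 69.94 pbw (target 69.96 pbw)
  Na2O: 28.02·0.5844 + 123.7·0.1124 = 30.28 pbw (target 30.28 pbw)
  CaO: 23.50·0.5615 = 13.20 pbw (target 13.19 pbw)
  Al2O3: 215.9·0.003000 + 123.7·0.1951 = 24.78 pbw (target 24.78 pbw)
Consistency of the glass mass: Σ batch − LOI loss = 500.1 pbw (targets for the oxides total 500.1 pbw; the stated basis being 500.1 pbw — deltas are rounding alone).
Adding the batch up: Σ batch = 524.4 pbw; ignition loss, Σ(batch × LOI) = 24.37 pbw; glass ÷ batch gives a yield of 95.35%.

Batch per 500.1 pbw frit:
  Material A: 23.50 pbw
  Ingredient B: 215.9 pbw
  Material C: 28.02 pbw
  Ingredient D: 104.1 pbw
  Stock E: 123.7 pbw
  Feed F: 29.22 pbw
Total batch = 524.4 pbw; LOI loss = 24.37 pbw; yield = 95.35%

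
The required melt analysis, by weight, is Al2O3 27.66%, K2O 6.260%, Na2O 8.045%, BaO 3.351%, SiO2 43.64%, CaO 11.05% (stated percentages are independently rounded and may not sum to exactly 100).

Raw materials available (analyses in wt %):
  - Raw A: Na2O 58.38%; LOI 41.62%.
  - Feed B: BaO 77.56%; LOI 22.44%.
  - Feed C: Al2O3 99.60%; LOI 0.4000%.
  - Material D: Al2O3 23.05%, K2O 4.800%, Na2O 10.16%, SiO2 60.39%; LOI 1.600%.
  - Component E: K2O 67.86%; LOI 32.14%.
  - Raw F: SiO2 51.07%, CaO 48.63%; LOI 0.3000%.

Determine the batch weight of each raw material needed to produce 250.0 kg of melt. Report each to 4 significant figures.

All internal work holds exact precision through every step; working values appear with 4-significant-digit rounding across the worked steps. Each reported number is rounded exactly once — the derived quantities (the six compositions, net glass mass, the totals, the yield, LOI) are rebuilt from the weighed amounts at 250.0 kg of glass in full float precision, as quoted within the problem or answer text.
Per-oxide target masses for 250.0 kg melt:
  Al2O3: 27.66% × 250.0 = 69.15 kg
  K2O: 6.260% × 250.0 = 15.65 kg
  Na2O: 8.045% × 250.0 = 20.11 kg
  BaO: 3.351% × 250.0 = 8.378 kg
  SiO2: 43.64% × 250.0 = 109.1 kg
  CaO: 11.05% × 250.0 = 27.62 kg
Per-oxide balance check using the reported weights, per the basis as stated (each sum matches its target mass inside rounding margins):
  Al2O3: 38.74·0.9960 + 132.6·0.2305 = 69.15 kg (target 69.15 kg)
  K2O: 132.6·0.04800 + 13.68·0.6786 = 15.65 kg (target 15.65 kg)
  Na2O: 11.37·0.5838 + 132.6·0.1016 = 20.11 kg (target 20.11 kg)
  BaO: 10.80·0.7756 = 8.376 kg (target 8.378 kg)
  SiO2: 132.6·0.6039 + 56.81·0.5107 = 109.1 kg (target 109.1 kg)
  CaO: 56.81·0.4863 = 27.63 kg (target 27.62 kg)
Glass-mass closure: the batch minus its LOI: 250.0 kg (per-oxide target masses sum to 250.0 kg; stated basis 250.0 kg — rounding explains the deltas).
Adding the batch up: Σ batch = 264.0 kg; LOI removed, Σ of batch·LOI: 14.00 kg; yield: glass divided by total = 94.70%.

Batch per 250.0 kg melt:
  Raw A: 11.37 kg
  Feed B: 10.80 kg
  Feed C: 38.74 kg
  Material D: 132.6 kg
  Component E: 13.68 kg
  Raw F: 56.81 kg
Total batch = 264.0 kg; LOI loss = 14.00 kg; yield = 94.70%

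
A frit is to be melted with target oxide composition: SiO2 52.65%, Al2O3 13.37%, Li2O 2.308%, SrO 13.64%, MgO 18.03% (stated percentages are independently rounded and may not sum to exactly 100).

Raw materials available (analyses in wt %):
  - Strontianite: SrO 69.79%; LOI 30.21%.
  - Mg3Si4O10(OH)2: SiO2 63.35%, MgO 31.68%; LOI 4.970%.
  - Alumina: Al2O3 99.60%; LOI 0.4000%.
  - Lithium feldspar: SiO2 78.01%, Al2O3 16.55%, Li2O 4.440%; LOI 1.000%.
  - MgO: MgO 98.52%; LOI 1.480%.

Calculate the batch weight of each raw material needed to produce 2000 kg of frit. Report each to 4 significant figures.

Batch per 2000 kg frit:
  Strontianite: 390.9 kg
  Mg3Si4O10(OH)2: 382.0 kg
  Alumina: 95.72 kg
  Lithium feldspar: 1040 kg
  MgO: 243.2 kg
Total batch = 2152 kg; LOI loss = 151.5 kg; yield = 92.96%

The intermediate values are shown rounded to 4 significant digits on the page — all arithmetic keeps exact precision throughout — every reported value sees exactly one rounding — the derived quantities, which include glass mass, the five compositions, ignition loss, the yield, totals, are re-derived in exact precision, as they appear in the problem or answer text, from the weighed amounts on 2000 kg of glass.
Per-oxide target masses for 2000 kg frit:
  SiO2: 52.65% × 2000 = 1053 kg
  Al2O3: 13.37% × 2000 = 267.4 kg
  Li2O: 2.308% × 2000 = 46.16 kg
  SrO: 13.64% × 2000 = 272.8 kg
  MgO: 18.03% × 2000 = 360.6 kg
Oxide-by-oxide audit from the weights as reported, under the basis named above (sums match the target masses exact up to rounding of places):
  SiO2: 382.0·0.6335 + 1040·0.7801 = 1053 kg (target 1053 kg)
  Al2O3: 95.72·0.9960 + 1040·0.1655 = 267.5 kg (target 267.4 kg)
  Li2O: 1040·0.04440 = 46.18 kg (target 46.16 kg)
  SrO: 390.9·0.6979 = 272.8 kg (target 272.8 kg)
  MgO: 382.0·0.3168 + 243.2·0.9852 = 360.6 kg (target 360.6 kg)
Mass balance on the glass: Σ batch − LOI loss = 2000 kg (the Σ of target masses is 2000 kg; versus the stated basis of 2000 kg — deltas are rounding alone).
Summing the batch: Σ batch = 2152 kg; ignition loss, Σ(batch × LOI) = 151.5 kg; as yield: glass ÷ batch → 92.96%.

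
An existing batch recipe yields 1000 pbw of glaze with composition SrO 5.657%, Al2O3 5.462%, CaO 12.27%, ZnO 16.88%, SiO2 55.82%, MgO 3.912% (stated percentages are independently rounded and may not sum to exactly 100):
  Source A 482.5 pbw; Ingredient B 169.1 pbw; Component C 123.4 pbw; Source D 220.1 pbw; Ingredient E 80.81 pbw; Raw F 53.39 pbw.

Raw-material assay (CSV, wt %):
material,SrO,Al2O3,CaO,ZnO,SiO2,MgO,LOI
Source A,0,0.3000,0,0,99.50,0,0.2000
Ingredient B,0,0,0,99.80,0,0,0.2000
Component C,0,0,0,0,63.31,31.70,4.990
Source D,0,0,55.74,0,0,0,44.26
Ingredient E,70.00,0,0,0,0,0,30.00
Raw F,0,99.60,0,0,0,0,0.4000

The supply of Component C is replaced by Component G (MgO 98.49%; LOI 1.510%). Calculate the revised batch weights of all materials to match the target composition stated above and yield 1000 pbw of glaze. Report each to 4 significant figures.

Revised batch per 1000 pbw glaze:
  Source A: 561.0 pbw
  Ingredient B: 169.1 pbw
  Component G: 39.72 pbw
  Source D: 220.1 pbw
  Ingredient E: 80.81 pbw
  Raw F: 53.15 pbw
Total batch = 1124 pbw; LOI loss = 123.9 pbw

Intermediates are displayed (rounded to four significant digits) in the printout; all arithmetic holds full float precision in all steps; a single rounding produces each reported result — derived quantities (glass mass, totals, ignition loss, the six compositions, the yield) are computed using the weight values on 1000 pbw of glass in full float precision as set out in the problem or answer text.
Target oxide masses per 1000 pbw glaze:
  SrO: 5.657% × 1000 = 56.57 pbw
  Al2O3: 5.462% × 1000 = 54.62 pbw
  CaO: 12.27% × 1000 = 122.7 pbw
  ZnO: 16.88% × 1000 = 168.8 pbw
  SiO2: 55.82% × 1000 = 558.2 pbw
  MgO: 3.912% × 1000 = 39.12 pbw
Mass-balance tally per oxide given the weights on record, for the quoted basis mass (each sum matches its target mass inside rounding margins):
  SrO: 80.81·0.7000 = 56.57 pbw (target 56.57 pbw)
  Al2O3: 561.0·0.003000 + 53.15·0.9960 = 54.62 pbw (target 54.62 pbw)
  CaO: 220.1·0.5574 = 122.7 pbw (target 122.7 pbw)
  ZnO: 169.1·0.9980 = 168.8 pbw (target 168.8 pbw)
  SiO2: 561.0·0.9950 = 558.2 pbw (target 558.2 pbw)
  MgO: 39.72·0.9849 = 39.12 pbw (target 39.12 pbw)
Glass-mass closure: net batch after ignition = 999.9 pbw (oxide target masses add up to 1000 pbw; against the stated basis, 1000 pbw — gaps are rounding artifacts).
Batch total: Σ batch = 1124 pbw; loss to ignition Σ batch·LOI = 123.9 pbw; yield = glass ÷ total batch = 88.97%.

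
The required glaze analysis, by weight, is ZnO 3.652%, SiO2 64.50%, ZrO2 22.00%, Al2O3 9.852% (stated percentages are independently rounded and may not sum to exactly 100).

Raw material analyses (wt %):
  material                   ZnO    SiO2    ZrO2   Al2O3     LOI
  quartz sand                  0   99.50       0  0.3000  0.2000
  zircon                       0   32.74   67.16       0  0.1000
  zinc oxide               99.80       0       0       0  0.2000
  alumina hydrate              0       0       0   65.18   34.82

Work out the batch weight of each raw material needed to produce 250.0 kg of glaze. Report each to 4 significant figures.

All arithmetic runs at full precision through the solve — mid-chain values are shown rounded to 4 significant figures when written out. A single rounding finalizes every reported number — all derived quantities, which include the four compositions, totals, LOI, glass mass, yield, are carried at full precision, exactly as printed in question or answer, from the batch weights for 250.0 kg of glass.
The oxide mass targets at 250.0 kg glaze:
  ZnO: 3.652% × 250.0 = 9.130 kg
  SiO2: 64.50% × 250.0 = 161.2 kg
  ZrO2: 22.00% × 250.0 = 55.00 kg
  Al2O3: 9.852% × 250.0 = 24.63 kg
Sums-versus-targets review applying the batch weights above, for the quoted basis mass (delivered sums recover each target inside rounding margins):
  ZnO: 9.148·0.9980 = 9.130 kg (target 9.130 kg)
  SiO2: 135.1·0.9950 + 81.89·0.3274 = 161.2 kg (target 161.2 kg)
  ZrO2: 81.89·0.6716 = 55.00 kg (target 55.00 kg)
  Al2O3: 135.1·0.003000 + 37.17·0.6518 = 24.63 kg (target 24.63 kg)
The glass-mass cross-check: the batch minus its LOI: 250.0 kg (the Σ of target masses is 250.0 kg; stated basis 250.0 kg — differing by rounding only).
Summing the batch: Σ batch = 263.3 kg; the LOI term Σ batch·LOI equals 13.31 kg; yield = glass ÷ total batch = 94.94%.

Batch per 250.0 kg glaze:
  quartz sand: 135.1 kg
  zircon: 81.89 kg
  zinc oxide: 9.148 kg
  alumina hydrate: 37.17 kg
Total batch = 263.3 kg; LOI loss = 13.31 kg; yield = 94.94%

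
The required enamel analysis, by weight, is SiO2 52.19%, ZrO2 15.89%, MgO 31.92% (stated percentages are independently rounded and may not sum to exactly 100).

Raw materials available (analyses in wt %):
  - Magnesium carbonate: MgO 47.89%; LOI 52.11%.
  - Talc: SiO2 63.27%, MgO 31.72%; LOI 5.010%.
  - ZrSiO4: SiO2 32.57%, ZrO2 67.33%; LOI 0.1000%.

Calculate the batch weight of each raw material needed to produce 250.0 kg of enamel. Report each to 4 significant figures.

Batch per 250.0 kg enamel:
  Magnesium carbonate: 50.16 kg
  Talc: 175.8 kg
  ZrSiO4: 59.00 kg
Total batch = 285.0 kg; LOI loss = 35.00 kg; yield = 87.72%

The intermediate values are printed rounded to 4 significant digits as written. The whole derivation carries full precision at all times; every reported figure takes just one rounding — all derived quantities, which include LOI, the yield, glass mass, three oxide percentages, the totals, are rebuilt in full float precision, exactly as printed in problem or answer, from the batch weights at 250.0 kg of glass.
Oxide mass targets, per 250.0 kg enamel:
  SiO2: 52.19% × 250.0 = 130.5 kg
  ZrO2: 15.89% × 250.0 = 39.72 kg
  MgO: 31.92% × 250.0 = 79.80 kg
Mass-balance tally per oxide given the weights on record, at the basis given (summed amounts equal target values modulo rounding of the values):
  SiO2: 175.8·0.6327 + 59.00·0.3257 = 130.4 kg (target 130.5 kg)
  ZrO2: 59.00·0.6733 = 39.72 kg (target 39.72 kg)
  MgO: 50.16·0.4789 + 175.8·0.3172 = 79.79 kg (target 79.80 kg)
The glass-mass cross-check: total charge less LOI = 250.0 kg (the targets, summed, come to 250.0 kg; versus the stated basis of 250.0 kg — rounding explains the deltas).
Batch grand total — Σ batch = 285.0 kg; the LOI term Σ batch·LOI equals 35.00 kg; the yield ratio, glass ÷ batch: 87.72%.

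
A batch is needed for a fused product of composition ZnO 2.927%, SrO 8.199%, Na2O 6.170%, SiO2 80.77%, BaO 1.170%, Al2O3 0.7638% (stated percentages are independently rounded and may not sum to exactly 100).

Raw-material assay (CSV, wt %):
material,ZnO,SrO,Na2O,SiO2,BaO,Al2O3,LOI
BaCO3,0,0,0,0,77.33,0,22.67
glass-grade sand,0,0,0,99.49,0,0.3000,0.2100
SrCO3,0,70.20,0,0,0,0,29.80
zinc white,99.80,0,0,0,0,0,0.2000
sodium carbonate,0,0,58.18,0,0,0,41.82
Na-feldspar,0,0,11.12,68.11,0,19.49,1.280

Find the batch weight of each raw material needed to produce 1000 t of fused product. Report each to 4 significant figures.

Batch per 1000 t fused product:
  BaCO3: 15.13 t
  glass-grade sand: 793.4 t
  SrCO3: 116.8 t
  zinc white: 29.33 t
  sodium carbonate: 100.9 t
  Na-feldspar: 26.98 t
Total batch = 1083 t; LOI loss = 82.50 t; yield = 92.38%

The whole derivation runs at full precision from first step to last. In-progress results are displayed (rounded to four significant figures) alongside each step — exactly one rounding goes into every reported figure — derived quantities are computed starting from the weights at 1000 t of glass in full float precision (the six compositions, glass mass, LOI, the yield, the totals), as quoted within problem or answer.
Per-oxide target masses for 1000 t fused product:
  ZnO: 2.927% × 1000 = 29.27 t
  SrO: 8.199% × 1000 = 81.99 t
  Na2O: 6.170% × 1000 = 61.70 t
  SiO2: 80.77% × 1000 = 807.7 t
  BaO: 1.170% × 1000 = 11.70 t
  Al2O3: 0.7638% × 1000 = 7.638 t
A balance pass over the oxides, from the weights as reported, per the basis as stated (sum by sum, the targets are met modulo rounding of the values):
  ZnO: 29.33·0.9980 = 29.27 t (target 29.27 t)
  SrO: 116.8·0.7020 = 81.99 t (target 81.99 t)
  Na2O: 100.9·0.5818 + 26.98·0.1112 = 61.70 t (target 61.70 t)
  SiO2: 793.4·0.9949 + 26.98·0.6811 = 807.7 t (target 807.7 t)
  BaO: 15.13·0.7733 = 11.70 t (target 11.70 t)
  Al2O3: 793.4·0.003000 + 26.98·0.1949 = 7.639 t (target 7.638 t)
Glass-mass bookkeeping: total batch − LOI = 1000 t (per-oxide target masses sum to 1000 t; against the stated basis, 1000 t — a pure rounding effect).
Batch total: Σ batch = 1083 t; Σ batch·LOI gives LOI loss = 82.50 t; the yield ratio, glass ÷ batch: 92.38%.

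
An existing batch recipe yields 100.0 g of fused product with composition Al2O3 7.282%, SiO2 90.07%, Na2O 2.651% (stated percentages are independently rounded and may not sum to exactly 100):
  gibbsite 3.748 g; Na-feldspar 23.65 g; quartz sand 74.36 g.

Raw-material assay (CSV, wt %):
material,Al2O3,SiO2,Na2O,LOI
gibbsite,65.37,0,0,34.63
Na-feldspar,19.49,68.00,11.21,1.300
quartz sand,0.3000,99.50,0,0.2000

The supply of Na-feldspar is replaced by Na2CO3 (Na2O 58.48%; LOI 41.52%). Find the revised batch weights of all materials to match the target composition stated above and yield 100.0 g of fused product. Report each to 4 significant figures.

The intermediate values appear, rounded to 4 significant figures, between the steps; full precision is held through every step — each reported value is rounded once only. Derived quantities (ignition loss, the three compositions, the totals, the yield, net glass mass) are re-derived using the weight values on 100.0 g of glass in full float precision, as given in problem or answer.
The oxide mass targets at 100.0 g fused product:
  Al2O3: 7.282% × 100.0 = 7.282 g
  SiO2: 90.07% × 100.0 = 90.07 g
  Na2O: 2.651% × 100.0 = 2.651 g
Oxide-by-oxide audit applying the batch weights above, on the stated basis (target by target, the sums agree exact up to rounding of places):
  Al2O3: 10.72·0.6537 + 90.52·0.003000 = 7.279 g (target 7.282 g)
  SiO2: 90.52·0.9950 = 90.07 g (target 90.07 g)
  Na2O: 4.533·0.5848 = 2.651 g (target 2.651 g)
Consistency of the glass mass: batch total minus LOI = 100.0 g (oxide target masses add up to 100.0 g; versus the stated basis of 100.0 g — differing by rounding only).
Batch total: Σ batch = 105.8 g; ignition loss, Σ(batch × LOI) = 5.775 g; yield, glass over the total, = 94.54%.

Revised batch per 100.0 g fused product:
  gibbsite: 10.72 g
  Na2CO3: 4.533 g
  quartz sand: 90.52 g
Total batch = 105.8 g; LOI loss = 5.775 g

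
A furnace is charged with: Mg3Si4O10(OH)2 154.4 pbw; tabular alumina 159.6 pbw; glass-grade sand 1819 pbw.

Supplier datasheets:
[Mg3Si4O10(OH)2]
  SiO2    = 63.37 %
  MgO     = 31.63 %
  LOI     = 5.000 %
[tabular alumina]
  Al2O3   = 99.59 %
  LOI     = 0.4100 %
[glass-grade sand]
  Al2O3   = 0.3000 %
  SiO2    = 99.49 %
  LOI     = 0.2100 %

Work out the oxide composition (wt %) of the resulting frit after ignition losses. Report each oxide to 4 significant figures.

Glass mass = 2121 pbw (batch 2133 − LOI 12.19).
Composition: Al2O3 7.752%, SiO2 89.95%, MgO 2.303%

The whole derivation runs at full precision through every step — the intermediate values are displayed (rounded to 4 significant figures) in the working; each reported value undergoes a single rounding; the derived quantities are re-derived from the batch weights on 2121 pbw of glass at full precision (glass mass, the yield, three oxide percentages, ignition loss, totals) as set out in the problem or answer text.
What the batch supplies per oxide:
  Al2O3: 159.6·0.9959 + 1819·0.003000 = 164.4 pbw
  SiO2: 154.4·0.6337 + 1819·0.9949 = 1908 pbw
  MgO: 154.4·0.3163 = 48.84 pbw
LOI: 154.4·0.05000 + 159.6·0.004100 + 1819·0.002100 = 12.19 pbw
batch − LOI leaves glass = 2133 − 12.19 = 2121 pbw (= the summed oxide contributions)
each oxide over glass, ×100, is wt %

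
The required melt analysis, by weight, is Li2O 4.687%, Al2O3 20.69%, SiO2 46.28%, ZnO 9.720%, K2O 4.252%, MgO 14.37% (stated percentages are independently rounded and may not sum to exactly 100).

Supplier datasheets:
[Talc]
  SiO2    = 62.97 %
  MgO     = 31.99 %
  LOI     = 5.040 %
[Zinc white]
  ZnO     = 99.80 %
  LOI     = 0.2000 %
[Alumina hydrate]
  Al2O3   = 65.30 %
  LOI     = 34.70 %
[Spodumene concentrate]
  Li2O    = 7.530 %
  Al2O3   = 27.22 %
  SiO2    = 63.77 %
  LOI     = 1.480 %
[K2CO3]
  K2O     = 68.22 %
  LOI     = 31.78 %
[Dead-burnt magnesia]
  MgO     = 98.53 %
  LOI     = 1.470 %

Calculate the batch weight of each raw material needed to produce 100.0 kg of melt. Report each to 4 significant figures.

Batch per 100.0 kg melt:
  Talc: 10.46 kg
  Zinc white: 9.739 kg
  Alumina hydrate: 5.738 kg
  Spodumene concentrate: 62.24 kg
  K2CO3: 6.233 kg
  Dead-burnt magnesia: 11.19 kg
Total batch = 105.6 kg; LOI loss = 5.604 kg; yield = 94.69%

Intermediates are displayed, rounded to 4 significant digits, between the steps — every computation holds exact precision all the way through. A single rounding yields each reported result; derived quantities are rebuilt at full float precision (the six compositions, net glass mass, the totals, LOI, the yield) from the weighed amounts for 100.0 kg of glass, as set out in question or answer.
Oxide-by-oxide targets in 100.0 kg melt:
  Li2O: 4.687% × 100.0 = 4.687 kg
  Al2O3: 20.69% × 100.0 = 20.69 kg
  SiO2: 46.28% × 100.0 = 46.28 kg
  ZnO: 9.720% × 100.0 = 9.720 kg
  K2O: 4.252% × 100.0 = 4.252 kg
  MgO: 14.37% × 100.0 = 14.37 kg
Balance tally, oxide-wise, with the batch weights as given, on the stated basis (oxide sums agree with the targets given rounding of the digits):
  Li2O: 62.24·0.07530 = 4.687 kg (target 4.687 kg)
  Al2O3: 5.738·0.6530 + 62.24·0.2722 = 20.69 kg (target 20.69 kg)
  SiO2: 10.46·0.6297 + 62.24·0.6377 = 46.28 kg (target 46.28 kg)
  ZnO: 9.739·0.9980 = 9.720 kg (target 9.720 kg)
  K2O: 6.233·0.6822 = 4.252 kg (target 4.252 kg)
  MgO: 10.46·0.3199 + 11.19·0.9853 = 14.37 kg (target 14.37 kg)
Consistency of the glass mass: total batch − LOI = 100.0 kg (oxide target masses add up to 100.0 kg; the stated basis being 100.0 kg — any gap is answer rounding).
Summing the batch: Σ batch = 105.6 kg; LOI removed, Σ of batch·LOI: 5.604 kg; yield, glass over the total, = 94.69%.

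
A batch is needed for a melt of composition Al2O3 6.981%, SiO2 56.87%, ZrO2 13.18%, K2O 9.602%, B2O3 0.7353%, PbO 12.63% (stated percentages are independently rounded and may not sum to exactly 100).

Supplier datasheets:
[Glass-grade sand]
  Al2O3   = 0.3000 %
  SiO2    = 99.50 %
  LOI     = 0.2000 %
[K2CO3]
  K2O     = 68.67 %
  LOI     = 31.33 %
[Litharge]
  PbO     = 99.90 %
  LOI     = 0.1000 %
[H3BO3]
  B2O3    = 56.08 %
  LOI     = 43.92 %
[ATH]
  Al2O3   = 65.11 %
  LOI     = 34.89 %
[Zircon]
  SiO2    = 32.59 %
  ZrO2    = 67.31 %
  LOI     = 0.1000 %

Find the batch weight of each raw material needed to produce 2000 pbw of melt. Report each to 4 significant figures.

Batch per 2000 pbw melt:
  Glass-grade sand: 1015 pbw
  K2CO3: 279.7 pbw
  Litharge: 252.9 pbw
  H3BO3: 26.22 pbw
  ATH: 209.8 pbw
  Zircon: 391.6 pbw
Total batch = 2175 pbw; LOI loss = 175.0 pbw; yield = 91.95%

The intermediate values are shown (rounded to 4 significant figures) as written. Every computation holds full float precision all the way through; each reported result sees exactly one rounding — derived quantities, including ignition loss, net glass mass, six oxide percentages, totals, yield, are carried from the batch weights for 2000 pbw of glass in exact precision exactly as printed in either problem or answer.
Oxide mass targets, per 2000 pbw melt:
  Al2O3: 6.981% × 2000 = 139.6 pbw
  SiO2: 56.87% × 2000 = 1137 pbw
  ZrO2: 13.18% × 2000 = 263.6 pbw
  K2O: 9.602% × 2000 = 192.0 pbw
  B2O3: 0.7353% × 2000 = 14.71 pbw
  PbO: 12.63% × 2000 = 252.6 pbw
Balance tally, oxide-wise, per the reported batch figures, relative to the basis at hand (sum by sum, the targets are met exact up to rounding of places):
  Al2O3: 1015·0.003000 + 209.8·0.6511 = 139.6 pbw (target 139.6 pbw)
  SiO2: 1015·0.9950 + 391.6·0.3259 = 1138 pbw (target 1137 pbw)
  ZrO2: 391.6·0.6731 = 263.6 pbw (target 263.6 pbw)
  K2O: 279.7·0.6867 = 192.1 pbw (target 192.0 pbw)
  B2O3: 26.22·0.5608 = 14.70 pbw (target 14.71 pbw)
  PbO: 252.9·0.9990 = 252.6 pbw (target 252.6 pbw)
Glass-mass closure: whole batch net of LOI = 2000 pbw (per-oxide target masses sum to 2000 pbw; versus the stated basis of 2000 pbw — deltas are rounding alone).
Summing the batch: Σ batch = 2175 pbw; LOI loss = Σ batch·LOI = 175.0 pbw; yield = glass ÷ total batch = 91.95%.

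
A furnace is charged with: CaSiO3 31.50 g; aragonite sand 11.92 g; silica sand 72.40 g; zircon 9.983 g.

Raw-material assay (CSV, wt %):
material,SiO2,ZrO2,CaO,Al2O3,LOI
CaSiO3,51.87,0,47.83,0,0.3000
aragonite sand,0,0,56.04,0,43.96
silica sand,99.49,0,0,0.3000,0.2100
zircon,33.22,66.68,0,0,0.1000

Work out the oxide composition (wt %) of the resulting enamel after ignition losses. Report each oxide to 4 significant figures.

Rounding to four significant figures governs each intermediate as displayed. All internal work maintains full precision in every operation — every reported number is rounded once only. All derived quantities are recomputed at full precision (totals, glass mass, four oxide percentages, the yield, LOI) from the weighed amounts on 120.3 g of glass precisely as stated by the problem or the answer.
Oxide masses out of the charge:
  SiO2: 31.50·0.5187 + 72.40·0.9949 + 9.983·0.3322 = 91.69 g
  ZrO2: 9.983·0.6668 = 6.657 g
  CaO: 31.50·0.4783 + 11.92·0.5604 = 21.75 g
  Al2O3: 72.40·0.003000 = 0.2172 g
LOI: 31.50·0.003000 + 11.92·0.4396 + 72.40·0.002100 + 9.983·0.001000 = 5.497 g
batch − LOI leaves glass = 125.8 − 5.497 = 120.3 g (= the summed oxide contributions)
wt % = oxide mass / glass mass × 100

Glass mass = 120.3 g (batch 125.8 − LOI 5.497).
Composition: SiO2 76.21%, ZrO2 5.533%, CaO 18.08%, Al2O3 0.1805%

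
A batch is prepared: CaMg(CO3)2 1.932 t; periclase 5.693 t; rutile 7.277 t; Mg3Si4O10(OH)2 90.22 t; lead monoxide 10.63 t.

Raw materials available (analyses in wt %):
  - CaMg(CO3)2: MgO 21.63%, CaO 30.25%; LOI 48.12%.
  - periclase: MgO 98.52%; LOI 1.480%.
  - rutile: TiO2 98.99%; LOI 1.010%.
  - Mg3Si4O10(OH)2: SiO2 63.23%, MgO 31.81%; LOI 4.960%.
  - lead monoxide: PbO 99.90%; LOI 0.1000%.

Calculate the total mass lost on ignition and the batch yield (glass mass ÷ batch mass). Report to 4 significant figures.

LOI loss = 5.573 t; glass = 110.2 t; yield = 95.19%

All internal work holds full float precision from start to finish; values along the way are shown rounded off to 4 significant digits in the working. Each reported number is rounded just once. Derived quantities are computed from the batch weights for 110.2 t of glass in exact precision (LOI, the yield, net glass mass, five oxide percentages, totals) as they appear in the problem or the answer.
Per-material ignition loss:
  CaMg(CO3)2: 1.932 × 0.4812 = 0.9297 t
  periclase: 5.693 × 0.01480 = 0.08426 t
  rutile: 7.277 × 0.01010 = 0.07350 t
  Mg3Si4O10(OH)2: 90.22 × 0.04960 = 4.475 t
  lead monoxide: 10.63 × 0.001000 = 0.01063 t
Total LOI = 5.573 t
Glass = batch − LOI = 115.8 − 5.573 = 110.2 t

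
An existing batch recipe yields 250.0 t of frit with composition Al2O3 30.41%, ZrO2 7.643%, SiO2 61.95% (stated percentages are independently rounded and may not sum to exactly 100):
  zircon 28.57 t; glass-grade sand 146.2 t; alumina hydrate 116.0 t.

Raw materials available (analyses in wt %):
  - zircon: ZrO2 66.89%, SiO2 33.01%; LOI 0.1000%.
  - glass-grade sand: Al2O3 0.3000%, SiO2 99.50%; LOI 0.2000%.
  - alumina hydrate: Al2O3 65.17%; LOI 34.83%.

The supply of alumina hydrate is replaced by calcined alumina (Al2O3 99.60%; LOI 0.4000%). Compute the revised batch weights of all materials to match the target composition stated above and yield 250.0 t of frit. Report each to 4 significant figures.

The intermediate values appear (rounded to four significant figures) on the page — all arithmetic holds exact precision at all times — each reported number sees exactly one rounding — all derived quantities, including ignition loss, net glass mass, yield, three oxide percentages, the totals, are re-derived from the weighed amounts per 250.0 t of glass at full float precision as set out in the question or the answer.
Target masses of each oxide per 250.0 t frit:
  Al2O3: 30.41% × 250.0 = 76.03 t
  ZrO2: 7.643% × 250.0 = 19.11 t
  SiO2: 61.95% × 250.0 = 154.9 t
Sums-versus-targets review using the reported weights, for the quoted basis mass (every target is met by its sum given rounding of the digits):
  Al2O3: 146.2·0.003000 + 75.89·0.9960 = 76.03 t (target 76.03 t)
  ZrO2: 28.57·0.6689 = 19.11 t (target 19.11 t)
  SiO2: 28.57·0.3301 + 146.2·0.9950 = 154.9 t (target 154.9 t)
Glass-mass sanity pass: total batch − LOI = 250.0 t (summing oxide targets gives 250.0 t; stated basis 250.0 t — gaps are rounding artifacts).
Adding the batch up: Σ batch = 250.7 t; LOI loss = Σ batch·LOI = 0.6245 t; glass ÷ batch gives a yield of 99.75%.

Revised batch per 250.0 t frit:
  zircon: 28.57 t
  glass-grade sand: 146.2 t
  calcined alumina: 75.89 t
Total batch = 250.7 t; LOI loss = 0.6245 t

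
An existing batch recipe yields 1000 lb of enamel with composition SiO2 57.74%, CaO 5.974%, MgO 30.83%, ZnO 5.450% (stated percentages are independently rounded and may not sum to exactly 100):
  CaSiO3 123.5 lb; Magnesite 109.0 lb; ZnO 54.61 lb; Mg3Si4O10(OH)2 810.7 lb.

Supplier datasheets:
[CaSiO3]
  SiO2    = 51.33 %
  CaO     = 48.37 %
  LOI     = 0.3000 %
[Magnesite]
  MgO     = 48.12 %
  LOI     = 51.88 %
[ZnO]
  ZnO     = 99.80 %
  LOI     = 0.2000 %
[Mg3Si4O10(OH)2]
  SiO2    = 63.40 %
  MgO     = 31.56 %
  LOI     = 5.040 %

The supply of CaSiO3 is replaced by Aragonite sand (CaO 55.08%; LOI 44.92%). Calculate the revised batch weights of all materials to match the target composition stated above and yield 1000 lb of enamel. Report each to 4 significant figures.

All internal work maintains full precision throughout. Intermediates are shown, with 4-significant-digit rounding, at each printed step; each reported number sees exactly one rounding; all derived quantities (four oxide percentages, the yield, totals, LOI, glass mass) are carried from the weighed amounts per 1000 lb of glass at full float precision as written in the question or the answer.
Target masses of each oxide per 1000 lb enamel:
  SiO2: 57.74% × 1000 = 577.4 lb
  CaO: 5.974% × 1000 = 59.74 lb
  MgO: 30.83% × 1000 = 308.3 lb
  ZnO: 5.450% × 1000 = 54.50 lb
Sums-versus-targets review given the weights on record, relative to the basis at hand (summed amounts equal target values up to rounding of the answer):
  SiO2: 910.7·0.6340 = 577.4 lb (target 577.4 lb)
  CaO: 108.5·0.5508 = 59.76 lb (target 59.74 lb)
  MgO: 43.38·0.4812 + 910.7·0.3156 = 308.3 lb (target 308.3 lb)
  ZnO: 54.61·0.9980 = 54.50 lb (target 54.50 lb)
Glass-mass sanity pass: total batch − LOI = 999.9 lb (per-oxide target masses sum to 999.9 lb; with the basis standing at 1000 lb — any gap is answer rounding).
Batch grand total — Σ batch = 1117 lb; the LOI term Σ batch·LOI equals 117.3 lb; the yield ratio, glass ÷ batch: 89.50%.

Revised batch per 1000 lb enamel:
  Aragonite sand: 108.5 lb
  Magnesite: 43.38 lb
  ZnO: 54.61 lb
  Mg3Si4O10(OH)2: 910.7 lb
Total batch = 1117 lb; LOI loss = 117.3 lb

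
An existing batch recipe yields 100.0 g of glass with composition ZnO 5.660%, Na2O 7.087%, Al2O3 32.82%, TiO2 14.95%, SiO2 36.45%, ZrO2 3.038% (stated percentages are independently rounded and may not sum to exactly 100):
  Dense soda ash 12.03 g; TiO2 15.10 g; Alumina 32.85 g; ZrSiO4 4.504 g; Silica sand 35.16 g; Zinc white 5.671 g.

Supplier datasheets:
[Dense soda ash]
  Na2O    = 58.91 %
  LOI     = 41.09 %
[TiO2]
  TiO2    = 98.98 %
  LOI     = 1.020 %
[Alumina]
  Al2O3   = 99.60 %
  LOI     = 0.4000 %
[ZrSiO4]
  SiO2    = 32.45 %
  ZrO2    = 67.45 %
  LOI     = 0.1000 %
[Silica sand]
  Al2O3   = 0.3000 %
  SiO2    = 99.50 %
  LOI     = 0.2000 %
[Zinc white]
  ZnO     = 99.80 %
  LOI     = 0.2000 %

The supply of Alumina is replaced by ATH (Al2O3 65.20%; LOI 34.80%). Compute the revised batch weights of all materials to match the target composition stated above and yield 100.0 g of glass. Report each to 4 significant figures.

Revised batch per 100.0 g glass:
  Dense soda ash: 12.03 g
  TiO2: 15.10 g
  ATH: 50.18 g
  ZrSiO4: 4.504 g
  Silica sand: 35.16 g
  Zinc white: 5.671 g
Total batch = 122.6 g; LOI loss = 22.65 g

All arithmetic holds full precision through every step. Intermediates are displayed (rounded to 4 significant figures) in the working; a single rounding completes each reported value. Derived quantities (yield, the totals, LOI, six oxide percentages, net glass mass) are re-derived using the weight values on 100.0 g of glass at full float precision, as they appear in either problem or answer.
Per-oxide target masses for 100.0 g glass:
  ZnO: 5.660% × 100.0 = 5.660 g
  Na2O: 7.087% × 100.0 = 7.087 g
  Al2O3: 32.82% × 100.0 = 32.82 g
  TiO2: 14.95% × 100.0 = 14.95 g
  SiO2: 36.45% × 100.0 = 36.45 g
  ZrO2: 3.038% × 100.0 = 3.038 g
Per-oxide balance check from the weights as reported, at the basis given (every target is met by its sum exact up to rounding of places):
  ZnO: 5.671·0.9980 = 5.660 g (target 5.660 g)
  Na2O: 12.03·0.5891 = 7.087 g (target 7.087 g)
  Al2O3: 50.18·0.6520 + 35.16·0.003000 = 32.82 g (target 32.82 g)
  TiO2: 15.10·0.9898 = 14.95 g (target 14.95 g)
  SiO2: 4.504·0.3245 + 35.16·0.9950 = 36.45 g (target 36.45 g)
  ZrO2: 4.504·0.6745 = 3.038 g (target 3.038 g)
The glass-mass cross-check: Σ batch − LOI loss = 100.0 g (summing oxide targets gives 100.0 g; against the stated basis, 100.0 g — differing by rounding only).
Batch total: Σ batch = 122.6 g; loss to ignition Σ batch·LOI = 22.65 g; glass ÷ batch gives a yield of 81.54%.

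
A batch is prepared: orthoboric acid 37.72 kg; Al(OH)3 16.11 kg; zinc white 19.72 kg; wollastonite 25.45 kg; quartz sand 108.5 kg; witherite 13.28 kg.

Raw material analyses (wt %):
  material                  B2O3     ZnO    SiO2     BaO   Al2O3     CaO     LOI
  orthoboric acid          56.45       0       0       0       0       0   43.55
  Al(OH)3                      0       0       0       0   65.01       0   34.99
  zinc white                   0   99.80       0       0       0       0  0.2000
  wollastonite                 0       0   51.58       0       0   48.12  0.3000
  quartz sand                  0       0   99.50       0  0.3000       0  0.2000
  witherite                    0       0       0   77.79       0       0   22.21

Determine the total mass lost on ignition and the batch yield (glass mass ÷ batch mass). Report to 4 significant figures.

LOI loss = 25.35 kg; glass = 195.4 kg; yield = 88.52%

Values along the way are shown (rounded to 4 significant figures) in the working — each numeric step holds full float precision from first step to last — each reported result includes exactly one rounding. All derived quantities (the totals, yield, LOI, glass mass, the six compositions) are carried at full float precision from the weighed amounts for 195.4 kg of glass, exactly as printed in either problem or answer.
Ignition loss by material:
  orthoboric acid: 37.72 × 0.4355 = 16.43 kg
  Al(OH)3: 16.11 × 0.3499 = 5.637 kg
  zinc white: 19.72 × 0.002000 = 0.03944 kg
  wollastonite: 25.45 × 0.003000 = 0.07635 kg
  quartz sand: 108.5 × 0.002000 = 0.2170 kg
  witherite: 13.28 × 0.2221 = 2.949 kg
Total LOI = 25.35 kg
Glass = batch − LOI = 220.8 − 25.35 = 195.4 kg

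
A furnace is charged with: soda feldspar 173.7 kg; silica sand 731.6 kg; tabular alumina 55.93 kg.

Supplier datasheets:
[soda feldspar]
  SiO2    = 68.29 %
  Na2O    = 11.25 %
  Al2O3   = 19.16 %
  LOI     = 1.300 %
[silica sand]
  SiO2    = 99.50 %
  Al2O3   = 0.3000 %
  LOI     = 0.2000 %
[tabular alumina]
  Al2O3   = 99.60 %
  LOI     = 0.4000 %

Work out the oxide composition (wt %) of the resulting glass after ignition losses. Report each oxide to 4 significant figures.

Each numeric step keeps exact precision at every stage; the intermediate values are displayed (rounded to 4 significant digits) in the printout; every reported result is rounded a single time. The derived quantities (ignition loss, the totals, the three compositions, the yield, glass mass) are re-derived from the batch weights for 957.3 kg of glass in exact precision, as quoted within question or answer.
Per-oxide mass from batch:
  SiO2: 173.7·0.6829 + 731.6·0.9950 = 846.6 kg
  Na2O: 173.7·0.1125 = 19.54 kg
  Al2O3: 173.7·0.1916 + 731.6·0.003000 + 55.93·0.9960 = 91.18 kg
LOI: 173.7·0.01300 + 731.6·0.002000 + 55.93·0.004000 = 3.945 kg
Resulting glass, batch − LOI: 961.2 − 3.945 = 957.3 kg (consistent with Σ oxide mass)
wt % = 100 × oxide mass / glass mass

Glass mass = 957.3 kg (batch 961.2 − LOI 3.945).
Composition: SiO2 88.43%, Na2O 2.041%, Al2O3 9.525%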